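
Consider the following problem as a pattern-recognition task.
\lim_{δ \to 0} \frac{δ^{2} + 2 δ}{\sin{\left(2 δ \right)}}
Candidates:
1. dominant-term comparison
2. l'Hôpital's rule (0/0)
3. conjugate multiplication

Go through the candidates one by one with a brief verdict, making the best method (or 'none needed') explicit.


Diagnosis: l'Hôpital's rule (0/0) — substituting 0 gives 0 over 0; differentiate top and bottom once and re-evaluate. A first-order expansion at the point is an equally standard path; the rule packages it.
- dominant-term comparison: this limit is not decided by comparing leading-term growth at infinity.
- l'Hôpital's rule (0/0) — yes, a natural case for it.
- conjugate multiplication: the conjugate move applies to radical differences, which this is not.


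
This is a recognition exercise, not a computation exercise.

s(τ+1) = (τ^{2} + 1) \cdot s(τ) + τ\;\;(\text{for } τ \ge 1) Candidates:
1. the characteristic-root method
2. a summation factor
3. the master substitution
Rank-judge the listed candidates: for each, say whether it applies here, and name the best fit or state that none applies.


Diagnosis: a summation factor — one-term recursion with variable weight τ^{2} + 1 is solved by product normalization, not by root-finding.
- the characteristic-root method: an index-dependent weight blocks the pure exponential ansatz.
- a summation factor: applies; the problem has the shape this method handles.
- the master substitution — with no divided-index recursive call, reindexing by powers of a base buys nothing.


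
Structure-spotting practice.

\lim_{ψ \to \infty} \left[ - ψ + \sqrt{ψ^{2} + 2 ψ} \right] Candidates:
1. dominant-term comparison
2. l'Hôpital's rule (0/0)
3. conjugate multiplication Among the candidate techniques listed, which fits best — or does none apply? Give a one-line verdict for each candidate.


Technique: conjugate multiplication — two divergent pieces with a minus sign between them and a radical in the mix: rationalize \sqrt{ψ^{2} + 2 ψ} - ψ before any limit law applies.
- dominant-term comparison — this limit is not decided by comparing polynomial growth at infinity.
- l'Hôpital's rule (0/0) — substitution produces ∞ − ∞ rather than a vanishing quotient; the rule needs a 0/0 ratio to act on.
- conjugate multiplication — yes, a natural case for it.


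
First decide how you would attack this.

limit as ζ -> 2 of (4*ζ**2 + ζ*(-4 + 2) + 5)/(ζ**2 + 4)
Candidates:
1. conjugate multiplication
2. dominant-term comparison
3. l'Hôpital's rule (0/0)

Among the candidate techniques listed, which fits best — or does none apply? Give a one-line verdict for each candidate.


Diagnosis: no special technique — no vanishing denominator and no indeterminate clash at the point — evaluation is immediate.
- conjugate multiplication: no divergent radical difference is present for a conjugate pair to cancel.
- dominant-term comparison: no dominant-degree comparison decides it.
- l'Hôpital's rule (0/0): evaluation at the point is determinate, so the rule has nothing to repair.


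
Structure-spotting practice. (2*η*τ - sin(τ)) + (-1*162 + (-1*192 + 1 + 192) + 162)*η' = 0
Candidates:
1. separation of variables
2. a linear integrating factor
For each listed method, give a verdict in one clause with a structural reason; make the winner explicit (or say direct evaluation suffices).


Verdict: a linear integrating factor — linear in the unknown with genuine forcing: multiply through by the exponential of the integrated coefficient and the left side closes into one derivative.
- separation of variables: the two dependences do not factor apart.
- a linear integrating factor: yes — fits the structure here.


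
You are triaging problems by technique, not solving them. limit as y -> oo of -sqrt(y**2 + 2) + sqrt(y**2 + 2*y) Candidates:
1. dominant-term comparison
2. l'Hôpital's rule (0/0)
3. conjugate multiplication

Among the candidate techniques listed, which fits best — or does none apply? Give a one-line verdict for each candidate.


Technique: conjugate multiplication — this difference gives up after one conjugate multiplication — the radical structure cancels against its conjugate.
- dominant-term comparison — this limit is not decided by comparing leading-term growth at infinity.
- l'Hôpital's rule (0/0) — the expression is a difference driving to ∞ − ∞, not a 0/0 quotient — there is no ratio for the rule to differentiate.
- conjugate multiplication: yes — fits the structure here.


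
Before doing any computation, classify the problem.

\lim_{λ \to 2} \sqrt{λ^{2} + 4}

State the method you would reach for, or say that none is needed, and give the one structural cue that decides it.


Best approach: no special technique — no denominator vanishes and nothing blows up at 2: direct substitution is the whole computation.


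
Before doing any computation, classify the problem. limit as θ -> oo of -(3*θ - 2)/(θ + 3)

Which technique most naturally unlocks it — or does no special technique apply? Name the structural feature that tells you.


Verdict: dominant-term comparison — at large θ only the top-degree terms survive; compare the leading terms and the limit falls out. l'Hôpital's at-infinity variant applies to the expression viewed as a single quotient; the leading-term comparison is the direct route.


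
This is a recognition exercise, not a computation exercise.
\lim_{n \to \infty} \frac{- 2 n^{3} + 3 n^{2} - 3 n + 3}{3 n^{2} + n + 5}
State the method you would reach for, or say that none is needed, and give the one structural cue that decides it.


Verdict: dominant-term comparison — divide by the highest power of n present: lower-order terms vanish and the dominant ratio remains. l'Hôpital's at-infinity variant applies to the expression viewed as a single quotient; the leading-term comparison is the direct route.


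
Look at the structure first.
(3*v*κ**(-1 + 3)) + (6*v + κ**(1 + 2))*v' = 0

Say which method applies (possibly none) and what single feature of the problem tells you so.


Technique: the exact-equation method — equality of cross partials is the green light — assemble the potential function term by term.


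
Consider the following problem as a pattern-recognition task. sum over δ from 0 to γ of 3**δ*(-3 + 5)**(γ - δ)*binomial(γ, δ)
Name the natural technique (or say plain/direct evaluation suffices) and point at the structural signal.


Diagnosis: the binomial theorem — the binomial coefficients weight matched powers of 3 and (-3 + 5), which is exactly the expansion of a binomial power.


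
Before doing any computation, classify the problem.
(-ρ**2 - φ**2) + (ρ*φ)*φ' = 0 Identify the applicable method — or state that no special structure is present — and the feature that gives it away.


Verdict: the homogeneous substitution — the slope is degree-zero homogeneous: the ratio substitution v = φ/ρ collapses it. This doubles as a Bernoulli equation in the unknown as written; the homogeneous route needs no setup at all.


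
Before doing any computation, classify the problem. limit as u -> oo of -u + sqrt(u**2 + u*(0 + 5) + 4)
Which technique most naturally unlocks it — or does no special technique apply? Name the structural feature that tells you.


Best approach: conjugate multiplication — divergence minus divergence hides a finite answer — expose it by pairing sqrt(u**2 + u*(0 + 5) + 4) - u with its conjugate.


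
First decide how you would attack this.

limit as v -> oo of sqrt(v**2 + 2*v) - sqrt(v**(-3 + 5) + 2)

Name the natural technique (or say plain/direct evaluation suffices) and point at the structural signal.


Method: conjugate multiplication — two divergent pieces with a minus sign between them and a radical in the mix: rationalize sqrt(v**2 + 2*v) - sqrt(v**(-3 + 5) + 2) before any limit law applies.


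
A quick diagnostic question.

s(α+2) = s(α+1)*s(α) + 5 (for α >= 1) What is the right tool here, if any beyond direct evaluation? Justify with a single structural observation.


Technique: no special technique — the unknown sequence enters the update nonlinearly, so no linear method fits the recurrence as written — direct iteration remains.


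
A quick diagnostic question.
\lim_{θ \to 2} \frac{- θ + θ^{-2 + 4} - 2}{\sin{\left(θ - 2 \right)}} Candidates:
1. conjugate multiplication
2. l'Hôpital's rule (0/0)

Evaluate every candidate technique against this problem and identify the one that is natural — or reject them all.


Best approach: l'Hôpital's rule (0/0) — both numerator and denominator vanish at 2: the genuine 0/0 indeterminate that l'Hôpital exists for. A first-order expansion at the point is an equally standard path; the rule packages it.
- conjugate multiplication — the conjugate move applies to radical differences, which this is not.
- l'Hôpital's rule (0/0): applicable, and directly so.


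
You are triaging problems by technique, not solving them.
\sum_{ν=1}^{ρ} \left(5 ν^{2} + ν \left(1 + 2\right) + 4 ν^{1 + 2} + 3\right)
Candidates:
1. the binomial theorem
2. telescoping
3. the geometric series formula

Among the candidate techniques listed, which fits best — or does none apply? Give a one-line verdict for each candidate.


Method: no special technique — the sum is polynomial through and through; closed forms for each power of ν finish it directly.
- the binomial theorem — there is no sum-raised-to-a-power identity hiding in these terms.
- telescoping — neither a shifted-difference shape nor integer-spaced poles are present.
- the geometric series formula — no single multiplier carries one term to the next throughout the sum.


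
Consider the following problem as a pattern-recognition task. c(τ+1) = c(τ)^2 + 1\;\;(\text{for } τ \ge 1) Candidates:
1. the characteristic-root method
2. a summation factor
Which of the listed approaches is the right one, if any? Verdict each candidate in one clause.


Technique: no special technique — the update rule curves (it is not linear in the unknown sequence), so no superposition-based closed form attaches — iterate or study it directly.
- the characteristic-root method: the recursion is nonlinear in the sequence values, so no linear-modes ansatz applies.
- a summation factor: no summation factor applies — the rule is not linear in the sequence values.


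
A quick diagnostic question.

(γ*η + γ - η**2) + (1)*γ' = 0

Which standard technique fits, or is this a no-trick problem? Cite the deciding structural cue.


Best approach: a linear integrating factor — the unknown enters only to the first power against a nonzero forcing term — the integrating-factor template applies directly.


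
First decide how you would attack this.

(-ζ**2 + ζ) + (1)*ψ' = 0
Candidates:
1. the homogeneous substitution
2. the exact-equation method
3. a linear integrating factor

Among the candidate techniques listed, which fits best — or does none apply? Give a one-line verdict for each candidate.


Diagnosis: no special technique — the slope is a pure function of ζ; integrate both sides and be done.
- the homogeneous substitution: the ratio of the variables does not determine the slope.
- the exact-equation method: with the unknown absent from both coefficients, the cross-partial test holds emptily — nothing for the exact method to work on.
- a linear integrating factor: the linear template holds only trivially here (the unknown is absent, so the coefficient is zero) — the method is not the natural label.


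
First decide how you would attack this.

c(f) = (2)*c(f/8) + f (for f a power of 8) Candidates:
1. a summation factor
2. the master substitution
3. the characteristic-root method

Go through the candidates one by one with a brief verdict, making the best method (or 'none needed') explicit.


Best approach: the master substitution — the argument shrinks by the factor 8, so measure the index on a logarithmic scale and the recursion becomes a shift.
- a summation factor: a divided-index call is outside the fixed-shift first-order family a summation factor normalizes.
- the master substitution: applicable, and directly so.
- the characteristic-root method: the recursion divides its index rather than shifting it — outside the constant-shift family the root method covers.


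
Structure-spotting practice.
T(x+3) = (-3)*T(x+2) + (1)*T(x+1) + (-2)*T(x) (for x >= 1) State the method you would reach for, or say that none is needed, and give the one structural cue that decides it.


Best approach: the characteristic-root method — the recurrence is linear and homogeneous with constant coefficients, so the ansatz r^x turns it into a polynomial equation for r.


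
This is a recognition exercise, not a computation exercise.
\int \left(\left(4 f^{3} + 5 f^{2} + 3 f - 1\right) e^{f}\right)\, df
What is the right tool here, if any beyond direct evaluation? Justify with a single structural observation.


Verdict: integration by parts — differentiate 4 f^{3} + 5 f^{2} + 3 f - 1, integrate e^{f}: each pass lowers the polynomial degree, so parts terminates.


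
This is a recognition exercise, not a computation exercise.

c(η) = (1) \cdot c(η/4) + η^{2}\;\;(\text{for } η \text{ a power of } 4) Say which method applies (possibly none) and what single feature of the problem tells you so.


Best approach: the master substitution — treat m = log base 4 of η as the new clock: one recursion step advances m by one while η scales by 4.


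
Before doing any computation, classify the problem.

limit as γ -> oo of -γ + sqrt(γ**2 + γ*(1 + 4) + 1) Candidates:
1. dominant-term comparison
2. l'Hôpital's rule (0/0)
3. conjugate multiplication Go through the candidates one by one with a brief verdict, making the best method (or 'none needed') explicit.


Technique: conjugate multiplication — both pieces blow up but their difference is finite; the conjugate trick rationalizes sqrt(γ**2 + γ*(1 + 4) + 1) - γ.
- dominant-term comparison: this limit is not decided by comparing polynomial growth at infinity.
- l'Hôpital's rule (0/0) — no quotient structure at all: the clash is ∞ minus ∞, which rationalizing converts into a tractable ratio.
- conjugate multiplication: applicable, and directly so.


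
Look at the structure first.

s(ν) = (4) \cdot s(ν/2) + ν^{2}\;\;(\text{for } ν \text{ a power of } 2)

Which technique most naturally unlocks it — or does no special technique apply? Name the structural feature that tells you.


Verdict: the master substitution — the argument contracts 2-fold per step: reindex ν exponentially and solve the linear recurrence in the new index.


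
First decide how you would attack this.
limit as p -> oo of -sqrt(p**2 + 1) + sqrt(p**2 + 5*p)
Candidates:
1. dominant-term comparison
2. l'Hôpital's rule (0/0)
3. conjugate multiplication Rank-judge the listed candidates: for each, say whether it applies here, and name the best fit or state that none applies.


Technique: conjugate multiplication — sqrt(p**2 + 5*p) and sqrt(p**2 + 1) both blow up, but their difference is tame once the conjugate rationalizes it.
- dominant-term comparison: this is not a rational comparison of growth rates at infinity.
- l'Hôpital's rule (0/0) — substitution produces ∞ − ∞ rather than a vanishing quotient; the rule needs a 0/0 ratio to act on.
- conjugate multiplication — applies; the problem has the shape this method handles.


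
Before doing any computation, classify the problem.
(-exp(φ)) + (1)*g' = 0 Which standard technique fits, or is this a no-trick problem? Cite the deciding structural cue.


Method: no special technique — the slope is a function of φ alone, so integrate both sides directly.


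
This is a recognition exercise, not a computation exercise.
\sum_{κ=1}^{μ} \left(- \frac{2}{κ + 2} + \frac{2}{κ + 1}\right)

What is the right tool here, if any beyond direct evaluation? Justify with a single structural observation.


Method: telescoping — a difference of consecutive values of one function (\frac{2}{κ + 1} at one index and the next) — telescoping by construction.


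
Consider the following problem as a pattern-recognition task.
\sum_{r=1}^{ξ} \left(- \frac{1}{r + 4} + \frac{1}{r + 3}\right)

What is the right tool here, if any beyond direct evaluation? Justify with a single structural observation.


Method: telescoping — the summand is built as \frac{1}{r + 3} minus its own successor — adjacent terms annihilate down the line.


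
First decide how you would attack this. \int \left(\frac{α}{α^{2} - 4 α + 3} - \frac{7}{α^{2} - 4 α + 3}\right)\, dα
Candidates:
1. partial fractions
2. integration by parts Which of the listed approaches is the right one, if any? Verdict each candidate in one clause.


Technique: partial fractions — break α^{2} - 4 α + 3 into its roots and the integral splits into logarithm-sized bites.
- partial fractions — applicable, and directly so.
- integration by parts: the integrand does not split as a nonconstant polynomial times an exp, sine, cosine of a linear argument, or logarithm — no polynomial-kernel parts product to differentiate one side of.


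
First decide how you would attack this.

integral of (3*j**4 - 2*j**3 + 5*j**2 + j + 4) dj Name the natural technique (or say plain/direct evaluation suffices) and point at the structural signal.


Technique: no special technique — every term is a constant multiple of a power of j; term-wise power-rule integration needs no preliminary transformation.


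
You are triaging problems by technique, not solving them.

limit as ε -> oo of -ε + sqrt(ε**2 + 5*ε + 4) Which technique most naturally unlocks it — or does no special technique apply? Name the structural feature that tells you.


Diagnosis: conjugate multiplication — divergence minus divergence hides a finite answer — expose it by pairing sqrt(ε**2 + 5*ε + 4) - ε with its conjugate.


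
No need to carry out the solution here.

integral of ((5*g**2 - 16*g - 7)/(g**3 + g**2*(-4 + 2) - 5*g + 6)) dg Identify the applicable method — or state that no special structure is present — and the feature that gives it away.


Diagnosis: partial fractions — (g**3 + g**2*(-4 + 2) - 5*g + 6) splits into linear pieces, so the quotient is a sum of simple fractions — decompose before integrating.


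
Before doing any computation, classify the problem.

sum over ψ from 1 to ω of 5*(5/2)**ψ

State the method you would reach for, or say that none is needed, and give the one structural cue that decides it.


Method: the geometric series formula — term-over-term division gives 5/2 every time — index-free ratio, geometric sum formula applies.


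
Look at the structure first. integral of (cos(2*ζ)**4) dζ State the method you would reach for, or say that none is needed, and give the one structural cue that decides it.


Verdict: a trigonometric identity — cos(2*ζ)**4 carries an even exponent — trade it for double-angle cosines before integrating.


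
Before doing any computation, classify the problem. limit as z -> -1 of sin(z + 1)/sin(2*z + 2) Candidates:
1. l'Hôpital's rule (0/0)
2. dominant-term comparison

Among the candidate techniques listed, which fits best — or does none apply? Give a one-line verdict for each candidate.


Technique: l'Hôpital's rule (0/0) — the 0/0 form at -1 is the signature situation for l'Hôpital's rule. Expanding numerator and denominator to first order gives the same value — the rule automates exactly that.
- l'Hôpital's rule (0/0): applicable, and directly so.
- dominant-term comparison — no ranking of term growth rates resolves the limit here.


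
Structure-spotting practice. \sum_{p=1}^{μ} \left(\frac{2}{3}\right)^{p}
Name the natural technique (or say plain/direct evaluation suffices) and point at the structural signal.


Diagnosis: the geometric series formula — each term is \frac{2}{3} times the previous one, so the geometric-series formula applies directly.


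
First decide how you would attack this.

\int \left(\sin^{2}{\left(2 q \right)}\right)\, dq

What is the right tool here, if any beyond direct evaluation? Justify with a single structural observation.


Method: a trigonometric identity — the even trigonometric power \sin^{2}{\left(2 q \right)} reduces by a double-angle identity before any integration is attempted.


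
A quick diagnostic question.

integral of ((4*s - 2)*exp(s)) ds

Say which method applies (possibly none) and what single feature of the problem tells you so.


Diagnosis: integration by parts — the integrand splits as 4*s - 2 times exp(s) — repeatedly differentiating the polynomial part kills it, which is the parts ladder.


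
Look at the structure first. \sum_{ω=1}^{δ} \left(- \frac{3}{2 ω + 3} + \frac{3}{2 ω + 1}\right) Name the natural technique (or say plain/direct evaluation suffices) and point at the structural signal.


Diagnosis: telescoping — the piece each term subtracts is \frac{3}{2 ω + 1} advanced by one index, and it reappears with a plus sign leading the following term — the sum collapses to its boundary terms.


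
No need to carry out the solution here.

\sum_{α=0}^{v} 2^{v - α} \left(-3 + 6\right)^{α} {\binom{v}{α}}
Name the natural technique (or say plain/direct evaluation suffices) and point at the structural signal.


Technique: the binomial theorem — the binomial coefficients weight matched powers of (-3 + 6) and 2, which is exactly the expansion of a binomial power.


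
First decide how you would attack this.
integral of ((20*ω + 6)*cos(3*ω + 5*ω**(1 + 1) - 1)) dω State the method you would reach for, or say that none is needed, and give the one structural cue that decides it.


Diagnosis: u-substitution — the only nontrivial dependence routes through (3*ω + 5*ω**(1 + 1) - 1), whose derivative supplies the leftover factor up to a constant multiple — u = (3*ω + 5*ω**(1 + 1) - 1) flattens it.


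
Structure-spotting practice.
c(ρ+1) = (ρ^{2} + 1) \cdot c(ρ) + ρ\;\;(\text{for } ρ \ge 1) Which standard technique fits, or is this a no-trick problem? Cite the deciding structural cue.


Best approach: a summation factor — the coefficient ρ^{2} + 1 drifts with the index, so no fixed root exists; normalizing by the cumulative product telescopes it.


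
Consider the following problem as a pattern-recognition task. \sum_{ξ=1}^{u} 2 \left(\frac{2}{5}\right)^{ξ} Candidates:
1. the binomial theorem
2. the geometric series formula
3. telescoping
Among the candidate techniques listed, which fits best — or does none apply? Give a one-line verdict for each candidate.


Best approach: the geometric series formula — each summand is the previous one scaled by \frac{2}{5}; that constant multiplier is itself the geometric structure.
- the binomial theorem — there is no sum-raised-to-a-power identity hiding in these terms.
- the geometric series formula — applicable, and directly so.
- telescoping: as presented, consecutive terms share no shifted copy to cancel against — no rewrite is on display to change that.


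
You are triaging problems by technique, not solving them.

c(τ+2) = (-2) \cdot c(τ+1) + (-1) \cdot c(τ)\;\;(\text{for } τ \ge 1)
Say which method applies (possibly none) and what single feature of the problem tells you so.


Best approach: the characteristic-root method — fixed numeric weights on consecutive terms and no forcing term added: the root method in its home territory.


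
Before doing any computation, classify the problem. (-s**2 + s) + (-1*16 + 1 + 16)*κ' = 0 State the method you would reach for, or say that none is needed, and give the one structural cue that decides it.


Diagnosis: no special technique — solved for the derivative, no κ appears — this is antidifferentiation in s wearing ODE clothing.


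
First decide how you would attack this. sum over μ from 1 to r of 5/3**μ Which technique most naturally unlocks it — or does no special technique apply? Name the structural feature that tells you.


Best approach: the geometric series formula — consecutive terms stand in a fixed index-free ratio — the geometric sum formula closes it.


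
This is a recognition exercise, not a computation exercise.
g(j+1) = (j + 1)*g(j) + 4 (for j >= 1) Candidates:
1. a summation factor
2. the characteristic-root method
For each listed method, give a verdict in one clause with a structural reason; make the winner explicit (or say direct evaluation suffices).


Method: a summation factor — first-order, linear, moving coefficient j + 1: the discrete analogue of an integrating factor handles it.
- a summation factor: applies; the problem has the shape this method handles.
- the characteristic-root method — an index-dependent weight blocks the pure exponential ansatz.


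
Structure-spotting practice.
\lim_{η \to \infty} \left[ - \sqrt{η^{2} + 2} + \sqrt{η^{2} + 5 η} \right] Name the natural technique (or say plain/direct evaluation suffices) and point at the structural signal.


Diagnosis: conjugate multiplication — \sqrt{η^{2} + 5 η} and \sqrt{η^{2} + 2} both blow up, but their difference is tame once the conjugate rationalizes it.


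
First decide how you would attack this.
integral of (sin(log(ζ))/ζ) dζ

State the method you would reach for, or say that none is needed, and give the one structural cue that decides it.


Verdict: u-substitution — collected, the integrand has one factor that is, up to a constant, the derivative of an inner expression the rest depends on — substitute for that inner expression.


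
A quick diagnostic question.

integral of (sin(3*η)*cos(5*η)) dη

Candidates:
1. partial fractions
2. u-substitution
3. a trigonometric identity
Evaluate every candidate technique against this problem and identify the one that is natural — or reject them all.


Verdict: a trigonometric identity — apply product-to-sum to sin(3*η)*cos(5*η): two clean single-angle terms replace one awkward product.
- partial fractions: the expression is not a ratio of polynomials that decomposes further.
- u-substitution: no subexpression of the integrand pairs with its own derivative as a factor — individual terms may offer their own substitutions, but any change of variable covering the whole integral would have to be constructed from outside the expression.
- a trigonometric identity — applicable, and directly so.


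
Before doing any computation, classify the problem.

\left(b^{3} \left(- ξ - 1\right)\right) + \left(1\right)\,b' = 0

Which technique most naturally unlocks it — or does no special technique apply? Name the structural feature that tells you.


Best approach: separation of variables — separating collects all b-dependence with the derivative and leaves all ξ-dependence opposite: variables separate.


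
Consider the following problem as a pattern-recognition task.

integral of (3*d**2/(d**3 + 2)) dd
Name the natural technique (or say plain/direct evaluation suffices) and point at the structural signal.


Verdict: u-substitution — collected, the integrand has one factor that is, up to a constant, the derivative of an inner expression the rest depends on — substitute for that inner expression.


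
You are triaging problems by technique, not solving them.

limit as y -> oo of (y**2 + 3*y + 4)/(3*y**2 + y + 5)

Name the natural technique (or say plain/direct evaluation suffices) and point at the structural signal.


Technique: dominant-term comparison — growth-rate triage: the leading powers of y decide the limit, everything else is noise. l'Hôpital's at-infinity variant applies to the expression viewed as a single quotient; the leading-term comparison is the direct route.


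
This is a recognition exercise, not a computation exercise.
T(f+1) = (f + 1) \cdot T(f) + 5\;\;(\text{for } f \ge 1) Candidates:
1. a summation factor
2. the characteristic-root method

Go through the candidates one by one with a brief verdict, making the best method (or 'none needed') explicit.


Best approach: a summation factor — first-order linear but the coefficient f + 1 moves with the index — divide by the cumulative product and telescope.
- a summation factor — a fit — the right tool for this form.
- the characteristic-root method — the coefficients vary with the index, breaking the constant-coefficient structure the method needs.


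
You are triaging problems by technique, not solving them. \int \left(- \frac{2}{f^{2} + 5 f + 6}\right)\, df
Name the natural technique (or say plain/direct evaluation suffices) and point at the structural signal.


Best approach: partial fractions — each factor of f^{2} + 5 f + 6 owns one elementary piece of the integrand — separate them and integrate piecewise.


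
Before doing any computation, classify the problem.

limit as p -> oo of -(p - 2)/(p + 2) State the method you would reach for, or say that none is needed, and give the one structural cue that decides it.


Diagnosis: dominant-term comparison — growth-rate triage: the leading powers of p decide the limit, everything else is noise. Differentiating the expression as a single quotient would eventually settle it as well; matching dominant growth settles it immediately.


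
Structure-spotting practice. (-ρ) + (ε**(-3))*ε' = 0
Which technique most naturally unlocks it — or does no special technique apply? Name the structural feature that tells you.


Verdict: separation of variables — one side of the product carries the independent variable, the other the unknown — the textbook separation shape. One could also solve this as an exact equation; with each coefficient in its own variable, separating is the same work with fewer steps.


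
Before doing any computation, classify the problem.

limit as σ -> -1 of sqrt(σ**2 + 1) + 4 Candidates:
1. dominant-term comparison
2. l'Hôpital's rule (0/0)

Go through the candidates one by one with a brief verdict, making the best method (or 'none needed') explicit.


Verdict: no special technique — the expression is continuous at -1 — substitute and evaluate; no indeterminate form appears.
- dominant-term comparison — no dominant-degree comparison decides it.
- l'Hôpital's rule (0/0): substituting the point gives a finite value outright — there is no indeterminate clash to repair.


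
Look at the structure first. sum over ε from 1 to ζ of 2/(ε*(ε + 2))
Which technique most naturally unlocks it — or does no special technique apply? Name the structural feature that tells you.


Diagnosis: telescoping — after splitting 2/(ε*(ε + 2)) into partial fractions, the pieces are shifted copies of one function and cancel telescopically.


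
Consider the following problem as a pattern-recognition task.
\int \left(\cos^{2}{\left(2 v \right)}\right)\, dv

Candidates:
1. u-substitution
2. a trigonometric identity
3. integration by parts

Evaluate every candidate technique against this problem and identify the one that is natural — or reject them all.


Method: a trigonometric identity — \cos^{2}{\left(2 v \right)} carries an even exponent — trade it for double-angle cosines before integrating.
- u-substitution: no subexpression of the integrand serves as a whole-integral substitution inner — individual terms may offer their own, but none carries its derivative as a factor of the full integrand; a working change of variable would have to be constructed from outside the expression.
- a trigonometric identity: applicable, and directly so.
- integration by parts — not the fit here: there is no polynomial factor to ladder down — parts can still close the trigonometric product by recursion, though the identity rewrite is the direct route.


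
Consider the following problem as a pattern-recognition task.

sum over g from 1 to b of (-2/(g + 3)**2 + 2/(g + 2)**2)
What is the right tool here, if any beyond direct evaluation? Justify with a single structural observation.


Technique: telescoping — the piece each term subtracts is 2/(g + 2)**2 advanced by one index, and it reappears with a plus sign leading the following term — the sum collapses to its boundary terms.


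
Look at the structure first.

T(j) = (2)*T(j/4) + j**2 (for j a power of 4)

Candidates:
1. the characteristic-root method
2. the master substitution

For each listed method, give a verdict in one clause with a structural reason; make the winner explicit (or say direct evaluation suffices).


Diagnosis: the master substitution — the call at j/4 makes this multiplicative recursion; the master-style substitution converts it to additive.
- the characteristic-root method: a divided-index call is not the fixed-shift linear shape that characteristic roots solve.
- the master substitution: applies; the problem has the shape this method handles.


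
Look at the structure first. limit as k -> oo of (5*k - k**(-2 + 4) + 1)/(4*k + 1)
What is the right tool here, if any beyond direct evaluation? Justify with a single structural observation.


Verdict: dominant-term comparison — growth-rate triage: the leading powers of k decide the limit, everything else is noise. Viewed as a single quotient this is an ∞/∞ form — an at-infinity application of l'Hôpital's rule would also resolve it; comparing leading growth reads the answer without differentiating.


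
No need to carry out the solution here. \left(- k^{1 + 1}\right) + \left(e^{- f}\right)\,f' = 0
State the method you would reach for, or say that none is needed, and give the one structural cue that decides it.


Best approach: separation of variables — all dependence on the two variables factors apart, the defining separable shape. One could also solve this as an exact equation; with each coefficient in its own variable, separating is the same work with fewer steps.


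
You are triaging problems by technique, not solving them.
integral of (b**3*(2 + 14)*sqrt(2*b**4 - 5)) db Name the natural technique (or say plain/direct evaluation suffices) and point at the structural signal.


Technique: u-substitution — collected, the integrand has one factor that is, up to a constant, the derivative of an inner expression the rest depends on — substitute for that inner expression.


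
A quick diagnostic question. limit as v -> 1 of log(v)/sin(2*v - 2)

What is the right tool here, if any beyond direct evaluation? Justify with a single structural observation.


Best approach: l'Hôpital's rule (0/0) — substituting 1 gives 0 over 0; differentiate top and bottom once and re-evaluate. Known elementary limits would finish this too — the rule just bypasses the case analysis.


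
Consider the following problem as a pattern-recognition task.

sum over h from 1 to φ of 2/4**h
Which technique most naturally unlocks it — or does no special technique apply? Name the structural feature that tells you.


Diagnosis: the geometric series formula — consecutive terms stand in a fixed index-free ratio — the geometric sum formula closes it.


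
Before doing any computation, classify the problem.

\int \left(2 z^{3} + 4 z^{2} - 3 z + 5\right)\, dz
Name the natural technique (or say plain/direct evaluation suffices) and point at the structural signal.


Technique: no special technique — nothing composite, nothing rational, nothing trigonometric — each constant-multiple power of z integrates by the power rule alone.


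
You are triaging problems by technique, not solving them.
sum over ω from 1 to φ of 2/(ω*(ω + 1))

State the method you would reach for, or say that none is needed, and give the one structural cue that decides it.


Technique: telescoping — poles of 2/(ω*(ω + 1)) differ by an integer, the telltale of a telescoping partial-fraction sum.


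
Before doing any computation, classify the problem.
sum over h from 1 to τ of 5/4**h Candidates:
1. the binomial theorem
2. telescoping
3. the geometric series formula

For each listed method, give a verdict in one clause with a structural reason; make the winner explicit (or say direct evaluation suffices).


Best approach: the geometric series formula — consecutive terms stand in a fixed index-free ratio — the geometric sum formula closes it.
- the binomial theorem: the terms lack the binomial-coefficient-weighted complementary-power pattern of an expansion.
- telescoping: writing out consecutive terms as given produces no pairwise cancellation.
- the geometric series formula — applicable, and directly so.


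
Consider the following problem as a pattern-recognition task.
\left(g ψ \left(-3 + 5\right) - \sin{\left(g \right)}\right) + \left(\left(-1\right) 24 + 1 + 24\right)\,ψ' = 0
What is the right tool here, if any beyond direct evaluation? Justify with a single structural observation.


Verdict: a linear integrating factor — linear in the unknown with genuine forcing: multiply through by the exponential of the integrated coefficient and the left side closes into one derivative.


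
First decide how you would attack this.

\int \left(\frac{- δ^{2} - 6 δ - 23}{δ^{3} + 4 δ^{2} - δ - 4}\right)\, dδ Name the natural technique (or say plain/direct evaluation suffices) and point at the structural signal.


Diagnosis: partial fractions — once δ^{3} + 4 δ^{2} - δ - 4 is factored, each root contributes a simple-fraction term; integrate them one at a time.


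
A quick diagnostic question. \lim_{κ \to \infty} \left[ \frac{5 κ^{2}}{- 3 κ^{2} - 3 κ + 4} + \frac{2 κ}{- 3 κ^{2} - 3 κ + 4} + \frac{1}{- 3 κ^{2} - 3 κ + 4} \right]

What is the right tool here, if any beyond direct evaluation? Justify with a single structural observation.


Method: dominant-term comparison — at large κ only the top-degree terms survive; compare the leading terms and the limit falls out. l'Hôpital's at-infinity variant applies to the expression viewed as a single quotient; the leading-term comparison is the direct route.


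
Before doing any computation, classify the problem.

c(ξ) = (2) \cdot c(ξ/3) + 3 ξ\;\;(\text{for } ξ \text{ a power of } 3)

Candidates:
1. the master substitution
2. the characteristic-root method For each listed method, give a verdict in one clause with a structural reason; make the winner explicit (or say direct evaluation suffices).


Best approach: the master substitution — treat m = log base 3 of ξ as the new clock: one recursion step advances m by one while ξ scales by 3.
- the master substitution — applies; the problem has the shape this method handles.
- the characteristic-root method — a divided-index call is not the fixed-shift linear shape that characteristic roots solve.


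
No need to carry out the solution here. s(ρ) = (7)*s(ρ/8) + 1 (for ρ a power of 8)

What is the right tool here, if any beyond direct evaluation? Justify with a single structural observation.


Technique: the master substitution — treat m = log base 8 of ρ as the new clock: one recursion step advances m by one while ρ scales by 8.


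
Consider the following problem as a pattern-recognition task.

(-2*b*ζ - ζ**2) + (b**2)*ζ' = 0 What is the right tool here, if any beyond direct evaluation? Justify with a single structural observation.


Diagnosis: the homogeneous substitution — the slope's numerator and denominator have matching total degree, so it depends only on ζ/b and the ratio substitution collapses it. A Bernoulli rewrite works here as the equation stands — the homogeneous substitution is the more immediate reading.


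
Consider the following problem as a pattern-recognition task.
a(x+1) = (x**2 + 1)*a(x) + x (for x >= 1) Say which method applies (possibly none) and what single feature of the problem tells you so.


Technique: a summation factor — rescale the sequence by the product of the weights x**2 + 1 so far — the recurrence collapses to a plain running sum.


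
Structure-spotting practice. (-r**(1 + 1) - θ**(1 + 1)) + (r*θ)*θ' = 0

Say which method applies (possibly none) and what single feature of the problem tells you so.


Technique: the homogeneous substitution — the slope's numerator and denominator have matching total degree, so it depends only on θ/r and the ratio substitution collapses it. A Bernoulli substitution is a fair alternative on this equation directly; the homogeneous reading takes it as given.
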